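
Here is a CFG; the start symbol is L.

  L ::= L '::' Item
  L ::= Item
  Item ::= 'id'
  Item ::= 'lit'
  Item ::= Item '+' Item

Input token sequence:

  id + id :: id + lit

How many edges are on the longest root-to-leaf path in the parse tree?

4

[L [L [Item [Item id] + [Item id]]] :: [Item [Item id] + [Item lit]]]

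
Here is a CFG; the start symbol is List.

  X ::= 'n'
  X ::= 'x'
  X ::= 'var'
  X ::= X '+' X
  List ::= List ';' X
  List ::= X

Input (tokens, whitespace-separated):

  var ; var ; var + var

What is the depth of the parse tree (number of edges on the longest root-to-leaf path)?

[List [List [List [X var]] ; [X var]] ; [X [X var] + [X var]]]

4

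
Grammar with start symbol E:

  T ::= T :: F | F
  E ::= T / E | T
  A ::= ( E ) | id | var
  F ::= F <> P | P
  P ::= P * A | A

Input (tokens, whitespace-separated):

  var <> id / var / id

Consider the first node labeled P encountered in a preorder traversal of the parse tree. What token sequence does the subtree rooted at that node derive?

var

[E [T [F [F [P [A var]]] <> [P [A id]]]] / [E [T [F [P [A var]]]] / [E [T [F [P [A id]]]]]]]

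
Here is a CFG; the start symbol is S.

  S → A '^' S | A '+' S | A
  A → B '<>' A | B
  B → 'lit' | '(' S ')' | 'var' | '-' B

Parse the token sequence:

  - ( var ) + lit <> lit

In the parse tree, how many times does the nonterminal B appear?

[S [A [B - [B ( [S [A [B var]]] )]]] + [S [A [B lit] <> [A [B lit]]]]]

5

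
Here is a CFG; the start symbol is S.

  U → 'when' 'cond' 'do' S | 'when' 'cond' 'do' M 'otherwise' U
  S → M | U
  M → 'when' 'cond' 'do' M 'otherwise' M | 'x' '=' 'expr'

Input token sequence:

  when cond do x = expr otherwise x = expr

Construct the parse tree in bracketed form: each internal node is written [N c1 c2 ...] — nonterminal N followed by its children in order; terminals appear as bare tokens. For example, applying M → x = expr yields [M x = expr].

S
M
when cond do M otherwise M
when cond do x = expr otherwise M
when cond do x = expr otherwise x = expr

[S [M when cond do [M x = expr] otherwise [M x = expr]]]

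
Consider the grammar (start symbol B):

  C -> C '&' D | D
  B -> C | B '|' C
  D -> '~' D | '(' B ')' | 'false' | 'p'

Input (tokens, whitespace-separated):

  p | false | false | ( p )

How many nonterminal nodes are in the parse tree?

15

[B [B [B [B [C [D p]]] | [C [D false]]] | [C [D false]]] | [C [D ( [B [C [D p]]] )]]]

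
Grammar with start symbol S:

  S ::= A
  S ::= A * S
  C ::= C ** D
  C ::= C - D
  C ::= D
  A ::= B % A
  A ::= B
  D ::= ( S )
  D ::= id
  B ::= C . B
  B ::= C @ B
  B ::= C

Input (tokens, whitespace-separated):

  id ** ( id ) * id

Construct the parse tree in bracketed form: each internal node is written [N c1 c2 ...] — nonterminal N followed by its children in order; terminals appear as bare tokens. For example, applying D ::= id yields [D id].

[S [A [B [C [C [D id]] ** [D ( [S [A [B [C [D id]]]]] )]]]] * [S [A [B [C [D id]]]]]]

S
A * S
B * S
C * S
C ** D * S
D ** D * S
id ** D * S
id ** ( S ) * S
id ** ( A ) * S
id ** ( B ) * S
id ** ( C ) * S
id ** ( D ) * S
id ** ( id ) * S
id ** ( id ) * A
id ** ( id ) * B
id ** ( id ) * C
id ** ( id ) * D
id ** ( id ) * id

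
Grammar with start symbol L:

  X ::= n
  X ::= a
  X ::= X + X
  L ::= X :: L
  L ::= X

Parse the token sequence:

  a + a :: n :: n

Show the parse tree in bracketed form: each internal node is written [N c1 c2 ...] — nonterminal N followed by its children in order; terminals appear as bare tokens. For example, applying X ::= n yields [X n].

L
X :: L
X + X :: L
a + X :: L
a + a :: L
a + a :: X :: L
a + a :: n :: L
a + a :: n :: X
a + a :: n :: n

[L [X [X a] + [X a]] :: [L [X n] :: [L [X n]]]]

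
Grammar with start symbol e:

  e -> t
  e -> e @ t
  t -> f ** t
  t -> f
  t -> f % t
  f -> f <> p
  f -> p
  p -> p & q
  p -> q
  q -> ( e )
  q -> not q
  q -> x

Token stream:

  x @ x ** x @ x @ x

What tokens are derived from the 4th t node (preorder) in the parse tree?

x

[e [e [e [e [t [f [p [q x]]]]] @ [t [f [p [q x]]] ** [t [f [p [q x]]]]]] @ [t [f [p [q x]]]]] @ [t [f [p [q x]]]]]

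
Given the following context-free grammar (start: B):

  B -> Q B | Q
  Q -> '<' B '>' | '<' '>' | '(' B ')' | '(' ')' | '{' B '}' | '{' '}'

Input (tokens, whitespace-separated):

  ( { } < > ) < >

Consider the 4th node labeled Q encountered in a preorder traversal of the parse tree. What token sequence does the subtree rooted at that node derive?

[B [Q ( [B [Q { }] [B [Q < >]]] )] [B [Q < >]]]

< >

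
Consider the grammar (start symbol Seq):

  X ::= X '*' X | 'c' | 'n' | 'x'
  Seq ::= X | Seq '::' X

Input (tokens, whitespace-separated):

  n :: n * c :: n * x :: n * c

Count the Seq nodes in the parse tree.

[Seq [Seq [Seq [Seq [X n]] :: [X [X n] * [X c]]] :: [X [X n] * [X x]]] :: [X [X n] * [X c]]]

4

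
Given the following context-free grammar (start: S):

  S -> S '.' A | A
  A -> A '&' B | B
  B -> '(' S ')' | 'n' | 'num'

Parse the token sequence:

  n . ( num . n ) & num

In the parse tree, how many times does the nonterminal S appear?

4

[S [S [A [B n]]] . [A [A [B ( [S [S [A [B num]]] . [A [B n]]] )]] & [B num]]]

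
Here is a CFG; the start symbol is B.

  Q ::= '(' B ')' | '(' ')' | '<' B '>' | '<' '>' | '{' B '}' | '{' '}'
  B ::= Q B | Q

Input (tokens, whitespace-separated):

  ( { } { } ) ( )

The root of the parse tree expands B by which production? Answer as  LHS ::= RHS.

[B [Q ( [B [Q { }] [B [Q { }]]] )] [B [Q ( )]]]

B ::= Q B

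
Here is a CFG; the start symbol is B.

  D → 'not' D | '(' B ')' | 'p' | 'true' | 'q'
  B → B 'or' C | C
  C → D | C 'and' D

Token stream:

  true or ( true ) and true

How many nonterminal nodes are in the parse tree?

[B [B [C [D true]]] or [C [C [D ( [B [C [D true]]] )]] and [D true]]]

11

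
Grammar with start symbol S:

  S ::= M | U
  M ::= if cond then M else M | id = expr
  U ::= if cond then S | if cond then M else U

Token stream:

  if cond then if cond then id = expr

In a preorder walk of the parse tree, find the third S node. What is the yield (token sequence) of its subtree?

[S [U if cond then [S [U if cond then [S [M id = expr]]]]]]

id = expr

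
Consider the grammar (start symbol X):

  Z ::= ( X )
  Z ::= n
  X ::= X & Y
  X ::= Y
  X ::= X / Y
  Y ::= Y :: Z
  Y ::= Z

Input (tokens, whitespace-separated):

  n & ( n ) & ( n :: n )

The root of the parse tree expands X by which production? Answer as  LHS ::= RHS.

[X [X [X [Y [Z n]]] & [Y [Z ( [X [Y [Z n]]] )]]] & [Y [Z ( [X [Y [Y [Z n]] :: [Z n]]] )]]]

X ::= X & Y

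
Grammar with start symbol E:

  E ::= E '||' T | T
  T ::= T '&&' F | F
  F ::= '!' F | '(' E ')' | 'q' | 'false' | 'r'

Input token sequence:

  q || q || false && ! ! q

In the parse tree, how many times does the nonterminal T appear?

4

[E [E [E [T [F q]]] || [T [F q]]] || [T [T [F false]] && [F ! [F ! [F q]]]]]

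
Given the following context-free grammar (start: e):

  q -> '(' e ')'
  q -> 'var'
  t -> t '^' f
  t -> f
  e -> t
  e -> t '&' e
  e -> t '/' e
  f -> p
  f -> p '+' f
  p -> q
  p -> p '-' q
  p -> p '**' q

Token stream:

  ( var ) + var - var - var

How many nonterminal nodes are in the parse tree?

17

[e [t [f [p [q ( [e [t [f [p [q var]]]]] )]] + [f [p [p [p [q var]] - [q var]] - [q var]]]]]]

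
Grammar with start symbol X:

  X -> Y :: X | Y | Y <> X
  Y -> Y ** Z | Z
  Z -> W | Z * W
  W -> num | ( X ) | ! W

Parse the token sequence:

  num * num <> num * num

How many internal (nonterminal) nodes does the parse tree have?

[X [Y [Z [Z [W num]] * [W num]]] <> [X [Y [Z [Z [W num]] * [W num]]]]]

12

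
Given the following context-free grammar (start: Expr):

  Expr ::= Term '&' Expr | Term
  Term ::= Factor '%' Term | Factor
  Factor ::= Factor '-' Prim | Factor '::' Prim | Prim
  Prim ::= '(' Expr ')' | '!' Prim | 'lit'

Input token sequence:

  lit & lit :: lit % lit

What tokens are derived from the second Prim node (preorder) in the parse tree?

lit

[Expr [Term [Factor [Prim lit]]] & [Expr [Term [Factor [Factor [Prim lit]] :: [Prim lit]] % [Term [Factor [Prim lit]]]]]]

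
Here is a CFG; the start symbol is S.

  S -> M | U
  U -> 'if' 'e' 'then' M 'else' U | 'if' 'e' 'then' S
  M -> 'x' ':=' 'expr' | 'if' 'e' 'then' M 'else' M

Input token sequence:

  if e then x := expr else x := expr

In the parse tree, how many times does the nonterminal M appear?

3

[S [M if e then [M x := expr] else [M x := expr]]]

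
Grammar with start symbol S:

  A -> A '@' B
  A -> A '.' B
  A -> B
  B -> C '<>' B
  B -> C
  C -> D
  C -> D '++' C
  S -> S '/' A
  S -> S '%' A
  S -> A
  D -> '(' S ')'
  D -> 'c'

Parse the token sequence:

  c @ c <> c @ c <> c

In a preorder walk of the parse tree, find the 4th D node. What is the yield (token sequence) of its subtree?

c

[S [A [A [A [B [C [D c]]]] @ [B [C [D c]] <> [B [C [D c]]]]] @ [B [C [D c]] <> [B [C [D c]]]]]]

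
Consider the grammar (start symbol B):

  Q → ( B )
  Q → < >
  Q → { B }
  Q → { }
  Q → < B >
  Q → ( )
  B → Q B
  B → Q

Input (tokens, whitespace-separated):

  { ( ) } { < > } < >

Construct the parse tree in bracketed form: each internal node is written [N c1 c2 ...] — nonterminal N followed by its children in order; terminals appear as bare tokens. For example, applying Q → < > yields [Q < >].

B
Q B
{ B } B
{ Q } B
{ ( ) } B
{ ( ) } Q B
{ ( ) } { B } B
{ ( ) } { Q } B
{ ( ) } { < > } B
{ ( ) } { < > } Q
{ ( ) } { < > } < >

[B [Q { [B [Q ( )]] }] [B [Q { [B [Q < >]] }] [B [Q < >]]]]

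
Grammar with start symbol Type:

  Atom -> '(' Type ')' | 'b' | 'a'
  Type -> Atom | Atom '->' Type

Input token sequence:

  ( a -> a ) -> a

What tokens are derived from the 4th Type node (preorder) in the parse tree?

[Type [Atom ( [Type [Atom a] -> [Type [Atom a]]] )] -> [Type [Atom a]]]

a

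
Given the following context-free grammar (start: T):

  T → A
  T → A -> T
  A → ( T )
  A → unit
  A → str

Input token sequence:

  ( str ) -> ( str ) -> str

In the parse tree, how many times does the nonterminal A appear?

5

[T [A ( [T [A str]] )] -> [T [A ( [T [A str]] )] -> [T [A str]]]]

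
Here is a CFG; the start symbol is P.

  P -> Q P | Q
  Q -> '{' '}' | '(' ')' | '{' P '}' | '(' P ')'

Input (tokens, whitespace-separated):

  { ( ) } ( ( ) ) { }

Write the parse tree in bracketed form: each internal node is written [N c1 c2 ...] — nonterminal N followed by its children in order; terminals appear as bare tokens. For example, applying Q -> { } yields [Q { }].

P
Q P
{ P } P
{ Q } P
{ ( ) } P
{ ( ) } Q P
{ ( ) } ( P ) P
{ ( ) } ( Q ) P
{ ( ) } ( ( ) ) P
{ ( ) } ( ( ) ) Q
{ ( ) } ( ( ) ) { }

[P [Q { [P [Q ( )]] }] [P [Q ( [P [Q ( )]] )] [P [Q { }]]]]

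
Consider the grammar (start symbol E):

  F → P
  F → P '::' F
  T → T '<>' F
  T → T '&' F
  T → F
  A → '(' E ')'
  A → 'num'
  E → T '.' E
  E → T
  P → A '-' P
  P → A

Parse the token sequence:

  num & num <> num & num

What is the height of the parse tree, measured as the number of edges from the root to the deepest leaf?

[E [T [T [T [T [F [P [A num]]]] & [F [P [A num]]]] <> [F [P [A num]]]] & [F [P [A num]]]]]

8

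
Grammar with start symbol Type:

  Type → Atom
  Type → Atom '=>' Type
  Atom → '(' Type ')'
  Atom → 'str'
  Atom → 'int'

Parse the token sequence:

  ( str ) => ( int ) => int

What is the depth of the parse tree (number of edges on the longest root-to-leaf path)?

[Type [Atom ( [Type [Atom str]] )] => [Type [Atom ( [Type [Atom int]] )] => [Type [Atom int]]]]

5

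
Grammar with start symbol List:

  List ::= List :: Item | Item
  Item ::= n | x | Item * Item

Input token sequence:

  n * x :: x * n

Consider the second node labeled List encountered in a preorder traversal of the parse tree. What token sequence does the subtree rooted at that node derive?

n * x

[List [List [Item [Item n] * [Item x]]] :: [Item [Item x] * [Item n]]]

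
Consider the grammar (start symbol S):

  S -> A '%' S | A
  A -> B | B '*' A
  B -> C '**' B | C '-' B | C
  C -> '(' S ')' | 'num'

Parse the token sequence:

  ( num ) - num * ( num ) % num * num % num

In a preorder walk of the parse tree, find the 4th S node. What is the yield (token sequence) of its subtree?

[S [A [B [C ( [S [A [B [C num]]]] )] - [B [C num]]] * [A [B [C ( [S [A [B [C num]]]] )]]]] % [S [A [B [C num]] * [A [B [C num]]]] % [S [A [B [C num]]]]]]

num * num % num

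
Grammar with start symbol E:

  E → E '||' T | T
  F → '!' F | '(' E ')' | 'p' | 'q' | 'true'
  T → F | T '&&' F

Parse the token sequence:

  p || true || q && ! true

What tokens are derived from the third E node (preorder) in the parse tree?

p

[E [E [E [T [F p]]] || [T [F true]]] || [T [T [F q]] && [F ! [F true]]]]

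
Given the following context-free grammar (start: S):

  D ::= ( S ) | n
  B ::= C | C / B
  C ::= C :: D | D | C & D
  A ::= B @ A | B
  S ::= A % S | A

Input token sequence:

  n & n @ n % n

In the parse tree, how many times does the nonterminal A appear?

3

[S [A [B [C [C [D n]] & [D n]]] @ [A [B [C [D n]]]]] % [S [A [B [C [D n]]]]]]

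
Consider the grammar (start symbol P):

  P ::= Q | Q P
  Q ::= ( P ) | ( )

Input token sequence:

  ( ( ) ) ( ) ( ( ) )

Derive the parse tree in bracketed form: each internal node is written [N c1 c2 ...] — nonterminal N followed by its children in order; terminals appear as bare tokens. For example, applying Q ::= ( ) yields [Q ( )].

P
Q P
( P ) P
( Q ) P
( ( ) ) P
( ( ) ) Q P
( ( ) ) ( ) P
( ( ) ) ( ) Q
( ( ) ) ( ) ( P )
( ( ) ) ( ) ( Q )
( ( ) ) ( ) ( ( ) )

[P [Q ( [P [Q ( )]] )] [P [Q ( )] [P [Q ( [P [Q ( )]] )]]]]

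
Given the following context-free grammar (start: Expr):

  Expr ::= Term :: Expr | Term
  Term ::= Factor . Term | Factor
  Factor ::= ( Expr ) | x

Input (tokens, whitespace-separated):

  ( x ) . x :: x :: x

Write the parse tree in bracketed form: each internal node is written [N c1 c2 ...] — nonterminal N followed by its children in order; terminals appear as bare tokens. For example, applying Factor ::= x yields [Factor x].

Expr
Term :: Expr
Factor . Term :: Expr
( Expr ) . Term :: Expr
( Term ) . Term :: Expr
( Factor ) . Term :: Expr
( x ) . Term :: Expr
( x ) . Factor :: Expr
( x ) . x :: Expr
( x ) . x :: Term :: Expr
( x ) . x :: Factor :: Expr
( x ) . x :: x :: Expr
( x ) . x :: x :: Term
( x ) . x :: x :: Factor
( x ) . x :: x :: x

[Expr [Term [Factor ( [Expr [Term [Factor x]]] )] . [Term [Factor x]]] :: [Expr [Term [Factor x]] :: [Expr [Term [Factor x]]]]]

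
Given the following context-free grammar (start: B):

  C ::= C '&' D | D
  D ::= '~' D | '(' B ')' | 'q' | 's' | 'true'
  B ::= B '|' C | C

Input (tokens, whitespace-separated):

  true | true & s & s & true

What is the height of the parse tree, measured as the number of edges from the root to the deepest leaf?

[B [B [C [D true]]] | [C [C [C [C [D true]] & [D s]] & [D s]] & [D true]]]

6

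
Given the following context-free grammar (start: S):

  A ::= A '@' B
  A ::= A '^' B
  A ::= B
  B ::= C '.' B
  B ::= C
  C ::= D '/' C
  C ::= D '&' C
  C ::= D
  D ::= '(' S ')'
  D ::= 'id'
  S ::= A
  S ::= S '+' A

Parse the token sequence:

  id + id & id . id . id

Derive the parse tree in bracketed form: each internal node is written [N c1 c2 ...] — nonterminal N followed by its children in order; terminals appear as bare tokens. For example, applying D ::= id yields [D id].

S
S + A
A + A
B + A
C + A
D + A
id + A
id + B
id + C . B
id + D & C . B
id + id & C . B
id + id & D . B
id + id & id . B
id + id & id . C . B
id + id & id . D . B
id + id & id . id . B
id + id & id . id . C
id + id & id . id . D
id + id & id . id . id

[S [S [A [B [C [D id]]]]] + [A [B [C [D id] & [C [D id]]] . [B [C [D id]] . [B [C [D id]]]]]]]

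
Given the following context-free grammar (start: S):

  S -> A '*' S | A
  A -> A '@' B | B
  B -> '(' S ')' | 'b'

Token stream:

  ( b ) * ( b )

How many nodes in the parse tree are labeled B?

[S [A [B ( [S [A [B b]]] )]] * [S [A [B ( [S [A [B b]]] )]]]]

4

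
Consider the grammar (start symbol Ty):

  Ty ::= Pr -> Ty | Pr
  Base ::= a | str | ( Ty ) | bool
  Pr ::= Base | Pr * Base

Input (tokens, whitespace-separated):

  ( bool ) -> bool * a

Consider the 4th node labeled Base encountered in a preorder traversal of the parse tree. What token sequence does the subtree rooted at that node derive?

a

[Ty [Pr [Base ( [Ty [Pr [Base bool]]] )]] -> [Ty [Pr [Pr [Base bool]] * [Base a]]]]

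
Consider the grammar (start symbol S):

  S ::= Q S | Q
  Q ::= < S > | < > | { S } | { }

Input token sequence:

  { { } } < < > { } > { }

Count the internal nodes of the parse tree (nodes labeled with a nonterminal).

[S [Q { [S [Q { }]] }] [S [Q < [S [Q < >] [S [Q { }]]] >] [S [Q { }]]]]

12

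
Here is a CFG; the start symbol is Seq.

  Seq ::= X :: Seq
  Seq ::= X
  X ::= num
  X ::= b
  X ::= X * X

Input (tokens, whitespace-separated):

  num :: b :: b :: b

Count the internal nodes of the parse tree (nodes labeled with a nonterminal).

[Seq [X num] :: [Seq [X b] :: [Seq [X b] :: [Seq [X b]]]]]

8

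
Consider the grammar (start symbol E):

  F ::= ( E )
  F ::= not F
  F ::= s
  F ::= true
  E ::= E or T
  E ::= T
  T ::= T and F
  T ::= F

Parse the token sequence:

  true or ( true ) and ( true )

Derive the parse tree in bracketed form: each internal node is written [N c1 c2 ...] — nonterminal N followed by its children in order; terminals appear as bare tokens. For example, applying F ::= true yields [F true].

E
E or T
T or T
F or T
true or T
true or T and F
true or F and F
true or ( E ) and F
true or ( T ) and F
true or ( F ) and F
true or ( true ) and F
true or ( true ) and ( E )
true or ( true ) and ( T )
true or ( true ) and ( F )
true or ( true ) and ( true )

[E [E [T [F true]]] or [T [T [F ( [E [T [F true]]] )]] and [F ( [E [T [F true]]] )]]]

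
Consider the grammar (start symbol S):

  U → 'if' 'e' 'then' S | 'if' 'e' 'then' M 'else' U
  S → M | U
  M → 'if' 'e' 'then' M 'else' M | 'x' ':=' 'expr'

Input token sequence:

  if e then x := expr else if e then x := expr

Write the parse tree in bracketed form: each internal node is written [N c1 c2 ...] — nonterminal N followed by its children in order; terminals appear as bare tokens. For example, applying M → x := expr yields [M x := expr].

S
U
if e then M else U
if e then x := expr else U
if e then x := expr else if e then S
if e then x := expr else if e then M
if e then x := expr else if e then x := expr

[S [U if e then [M x := expr] else [U if e then [S [M x := expr]]]]]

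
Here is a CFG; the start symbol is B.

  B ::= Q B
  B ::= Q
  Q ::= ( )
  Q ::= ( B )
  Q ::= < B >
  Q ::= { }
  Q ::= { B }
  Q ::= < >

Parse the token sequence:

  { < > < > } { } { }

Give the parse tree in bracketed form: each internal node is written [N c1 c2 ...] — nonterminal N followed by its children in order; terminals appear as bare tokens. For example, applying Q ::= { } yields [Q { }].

[B [Q { [B [Q < >] [B [Q < >]]] }] [B [Q { }] [B [Q { }]]]]

B
Q B
{ B } B
{ Q B } B
{ < > B } B
{ < > Q } B
{ < > < > } B
{ < > < > } Q B
{ < > < > } { } B
{ < > < > } { } Q
{ < > < > } { } { }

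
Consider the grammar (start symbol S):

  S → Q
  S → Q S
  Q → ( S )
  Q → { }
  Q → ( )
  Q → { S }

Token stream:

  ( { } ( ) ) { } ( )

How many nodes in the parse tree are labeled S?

5

[S [Q ( [S [Q { }] [S [Q ( )]]] )] [S [Q { }] [S [Q ( )]]]]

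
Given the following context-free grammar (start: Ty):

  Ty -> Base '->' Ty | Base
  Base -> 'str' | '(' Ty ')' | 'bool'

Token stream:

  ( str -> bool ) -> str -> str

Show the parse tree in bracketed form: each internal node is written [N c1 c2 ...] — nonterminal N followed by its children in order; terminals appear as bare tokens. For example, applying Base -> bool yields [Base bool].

[Ty [Base ( [Ty [Base str] -> [Ty [Base bool]]] )] -> [Ty [Base str] -> [Ty [Base str]]]]

Ty
Base -> Ty
( Ty ) -> Ty
( Base -> Ty ) -> Ty
( str -> Ty ) -> Ty
( str -> Base ) -> Ty
( str -> bool ) -> Ty
( str -> bool ) -> Base -> Ty
( str -> bool ) -> str -> Ty
( str -> bool ) -> str -> Base
( str -> bool ) -> str -> str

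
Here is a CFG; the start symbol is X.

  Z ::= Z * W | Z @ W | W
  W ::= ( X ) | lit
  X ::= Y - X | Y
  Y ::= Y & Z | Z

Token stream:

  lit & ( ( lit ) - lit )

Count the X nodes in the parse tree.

4

[X [Y [Y [Z [W lit]]] & [Z [W ( [X [Y [Z [W ( [X [Y [Z [W lit]]]] )]]] - [X [Y [Z [W lit]]]]] )]]]]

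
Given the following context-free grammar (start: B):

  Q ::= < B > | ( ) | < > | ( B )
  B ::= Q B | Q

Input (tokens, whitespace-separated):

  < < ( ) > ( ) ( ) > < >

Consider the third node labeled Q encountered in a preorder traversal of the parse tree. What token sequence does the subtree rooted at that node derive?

[B [Q < [B [Q < [B [Q ( )]] >] [B [Q ( )] [B [Q ( )]]]] >] [B [Q < >]]]

( )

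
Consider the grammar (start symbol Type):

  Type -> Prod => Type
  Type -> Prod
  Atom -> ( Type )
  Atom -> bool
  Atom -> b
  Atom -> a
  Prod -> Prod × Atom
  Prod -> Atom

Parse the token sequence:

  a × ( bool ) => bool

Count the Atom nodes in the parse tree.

4

[Type [Prod [Prod [Atom a]] × [Atom ( [Type [Prod [Atom bool]]] )]] => [Type [Prod [Atom bool]]]]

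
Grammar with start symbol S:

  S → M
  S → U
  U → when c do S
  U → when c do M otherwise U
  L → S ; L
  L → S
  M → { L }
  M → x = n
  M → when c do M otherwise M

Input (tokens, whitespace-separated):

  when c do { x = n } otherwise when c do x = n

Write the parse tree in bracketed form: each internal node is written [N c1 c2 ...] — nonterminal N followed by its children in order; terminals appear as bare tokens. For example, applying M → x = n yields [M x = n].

S
U
when c do M otherwise U
when c do { L } otherwise U
when c do { S } otherwise U
when c do { M } otherwise U
when c do { x = n } otherwise U
when c do { x = n } otherwise when c do S
when c do { x = n } otherwise when c do M
when c do { x = n } otherwise when c do x = n

[S [U when c do [M { [L [S [M x = n]]] }] otherwise [U when c do [S [M x = n]]]]]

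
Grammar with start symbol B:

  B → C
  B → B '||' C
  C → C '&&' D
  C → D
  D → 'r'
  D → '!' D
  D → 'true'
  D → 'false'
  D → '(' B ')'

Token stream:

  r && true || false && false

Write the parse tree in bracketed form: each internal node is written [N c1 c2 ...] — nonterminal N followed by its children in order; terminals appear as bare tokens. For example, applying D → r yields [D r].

[B [B [C [C [D r]] && [D true]]] || [C [C [D false]] && [D false]]]

B
B || C
C || C
C && D || C
D && D || C
r && D || C
r && true || C
r && true || C && D
r && true || D && D
r && true || false && D
r && true || false && false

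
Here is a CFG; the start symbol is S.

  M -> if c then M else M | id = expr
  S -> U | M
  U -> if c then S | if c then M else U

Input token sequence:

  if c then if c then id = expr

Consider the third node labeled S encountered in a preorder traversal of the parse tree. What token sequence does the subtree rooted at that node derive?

id = expr

[S [U if c then [S [U if c then [S [M id = expr]]]]]]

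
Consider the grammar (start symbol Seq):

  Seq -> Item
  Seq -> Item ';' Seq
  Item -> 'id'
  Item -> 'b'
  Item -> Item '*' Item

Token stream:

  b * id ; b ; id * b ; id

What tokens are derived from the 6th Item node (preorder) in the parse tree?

id

[Seq [Item [Item b] * [Item id]] ; [Seq [Item b] ; [Seq [Item [Item id] * [Item b]] ; [Seq [Item id]]]]]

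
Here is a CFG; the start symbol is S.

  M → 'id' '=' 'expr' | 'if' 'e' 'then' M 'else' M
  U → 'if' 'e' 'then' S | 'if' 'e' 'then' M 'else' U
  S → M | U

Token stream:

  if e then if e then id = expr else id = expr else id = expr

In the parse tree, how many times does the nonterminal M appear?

[S [M if e then [M if e then [M id = expr] else [M id = expr]] else [M id = expr]]]

5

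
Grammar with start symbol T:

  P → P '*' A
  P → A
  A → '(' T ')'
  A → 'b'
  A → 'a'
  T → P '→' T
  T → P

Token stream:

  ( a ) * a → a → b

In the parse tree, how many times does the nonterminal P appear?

[T [P [P [A ( [T [P [A a]]] )]] * [A a]] → [T [P [A a]] → [T [P [A b]]]]]

5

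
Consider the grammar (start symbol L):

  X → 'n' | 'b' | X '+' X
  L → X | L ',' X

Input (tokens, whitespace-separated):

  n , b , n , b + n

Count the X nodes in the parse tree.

[L [L [L [L [X n]] , [X b]] , [X n]] , [X [X b] + [X n]]]

6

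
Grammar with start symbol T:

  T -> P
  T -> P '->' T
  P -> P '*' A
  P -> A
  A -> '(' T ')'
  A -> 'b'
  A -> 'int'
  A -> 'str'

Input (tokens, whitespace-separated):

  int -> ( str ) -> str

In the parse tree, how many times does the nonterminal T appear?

4

[T [P [A int]] -> [T [P [A ( [T [P [A str]]] )]] -> [T [P [A str]]]]]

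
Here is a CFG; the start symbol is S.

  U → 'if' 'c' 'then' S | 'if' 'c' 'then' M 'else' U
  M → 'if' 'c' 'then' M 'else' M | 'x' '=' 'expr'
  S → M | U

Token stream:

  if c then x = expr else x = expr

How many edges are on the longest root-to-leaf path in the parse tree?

[S [M if c then [M x = expr] else [M x = expr]]]

3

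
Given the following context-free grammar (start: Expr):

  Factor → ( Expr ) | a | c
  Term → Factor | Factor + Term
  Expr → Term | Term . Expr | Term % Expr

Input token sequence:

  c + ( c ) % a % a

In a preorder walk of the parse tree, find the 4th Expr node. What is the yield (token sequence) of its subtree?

[Expr [Term [Factor c] + [Term [Factor ( [Expr [Term [Factor c]]] )]]] % [Expr [Term [Factor a]] % [Expr [Term [Factor a]]]]]

a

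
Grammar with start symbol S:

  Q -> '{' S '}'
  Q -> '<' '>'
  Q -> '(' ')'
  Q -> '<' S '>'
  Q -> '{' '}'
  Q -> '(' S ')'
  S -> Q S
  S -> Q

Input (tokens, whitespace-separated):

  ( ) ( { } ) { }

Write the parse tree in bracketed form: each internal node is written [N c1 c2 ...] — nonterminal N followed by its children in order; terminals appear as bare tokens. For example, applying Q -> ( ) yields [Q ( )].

[S [Q ( )] [S [Q ( [S [Q { }]] )] [S [Q { }]]]]

S
Q S
( ) S
( ) Q S
( ) ( S ) S
( ) ( Q ) S
( ) ( { } ) S
( ) ( { } ) Q
( ) ( { } ) { }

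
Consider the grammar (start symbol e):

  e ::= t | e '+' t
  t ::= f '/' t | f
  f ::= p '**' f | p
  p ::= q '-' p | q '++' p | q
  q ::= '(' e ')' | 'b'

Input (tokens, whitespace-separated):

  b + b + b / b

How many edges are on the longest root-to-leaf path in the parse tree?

7

[e [e [e [t [f [p [q b]]]]] + [t [f [p [q b]]]]] + [t [f [p [q b]]] / [t [f [p [q b]]]]]]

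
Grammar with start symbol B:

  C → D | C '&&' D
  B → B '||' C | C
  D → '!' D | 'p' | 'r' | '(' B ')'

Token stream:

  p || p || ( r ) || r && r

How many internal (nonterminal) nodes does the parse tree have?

17

[B [B [B [B [C [D p]]] || [C [D p]]] || [C [D ( [B [C [D r]]] )]]] || [C [C [D r]] && [D r]]]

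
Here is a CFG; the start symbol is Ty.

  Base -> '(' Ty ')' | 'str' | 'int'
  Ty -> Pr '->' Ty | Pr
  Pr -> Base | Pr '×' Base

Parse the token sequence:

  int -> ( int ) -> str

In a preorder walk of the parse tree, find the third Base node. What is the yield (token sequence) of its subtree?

int

[Ty [Pr [Base int]] -> [Ty [Pr [Base ( [Ty [Pr [Base int]]] )]] -> [Ty [Pr [Base str]]]]]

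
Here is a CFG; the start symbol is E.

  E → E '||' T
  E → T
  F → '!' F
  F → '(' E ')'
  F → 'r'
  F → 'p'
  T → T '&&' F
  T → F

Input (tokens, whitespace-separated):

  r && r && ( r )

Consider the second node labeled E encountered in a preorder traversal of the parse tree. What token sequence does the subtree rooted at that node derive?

r

[E [T [T [T [F r]] && [F r]] && [F ( [E [T [F r]]] )]]]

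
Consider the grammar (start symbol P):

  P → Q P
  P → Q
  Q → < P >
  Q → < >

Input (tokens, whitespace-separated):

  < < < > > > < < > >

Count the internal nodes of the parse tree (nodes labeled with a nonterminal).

10

[P [Q < [P [Q < [P [Q < >]] >]] >] [P [Q < [P [Q < >]] >]]]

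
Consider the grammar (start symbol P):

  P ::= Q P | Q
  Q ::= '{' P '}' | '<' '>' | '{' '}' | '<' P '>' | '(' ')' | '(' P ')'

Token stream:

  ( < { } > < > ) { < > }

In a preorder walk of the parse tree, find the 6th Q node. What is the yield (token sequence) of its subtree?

< >

[P [Q ( [P [Q < [P [Q { }]] >] [P [Q < >]]] )] [P [Q { [P [Q < >]] }]]]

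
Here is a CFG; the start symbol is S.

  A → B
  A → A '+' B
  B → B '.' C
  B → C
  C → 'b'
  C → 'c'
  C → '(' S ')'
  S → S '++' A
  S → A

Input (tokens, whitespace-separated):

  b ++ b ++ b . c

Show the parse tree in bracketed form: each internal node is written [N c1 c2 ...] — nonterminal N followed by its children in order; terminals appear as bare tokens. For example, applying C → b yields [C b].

[S [S [S [A [B [C b]]]] ++ [A [B [C b]]]] ++ [A [B [B [C b]] . [C c]]]]

S
S ++ A
S ++ A ++ A
A ++ A ++ A
B ++ A ++ A
C ++ A ++ A
b ++ A ++ A
b ++ B ++ A
b ++ C ++ A
b ++ b ++ A
b ++ b ++ B
b ++ b ++ B . C
b ++ b ++ C . C
b ++ b ++ b . C
b ++ b ++ b . c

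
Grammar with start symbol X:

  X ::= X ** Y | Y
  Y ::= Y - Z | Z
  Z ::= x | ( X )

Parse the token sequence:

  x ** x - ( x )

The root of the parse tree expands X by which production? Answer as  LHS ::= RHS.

[X [X [Y [Z x]]] ** [Y [Y [Z x]] - [Z ( [X [Y [Z x]]] )]]]

X ::= X ** Y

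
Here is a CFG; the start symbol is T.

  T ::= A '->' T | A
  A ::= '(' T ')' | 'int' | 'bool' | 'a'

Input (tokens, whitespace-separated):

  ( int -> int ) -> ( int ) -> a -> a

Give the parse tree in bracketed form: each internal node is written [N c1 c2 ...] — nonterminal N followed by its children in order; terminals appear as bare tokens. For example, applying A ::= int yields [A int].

[T [A ( [T [A int] -> [T [A int]]] )] -> [T [A ( [T [A int]] )] -> [T [A a] -> [T [A a]]]]]

T
A -> T
( T ) -> T
( A -> T ) -> T
( int -> T ) -> T
( int -> A ) -> T
( int -> int ) -> T
( int -> int ) -> A -> T
( int -> int ) -> ( T ) -> T
( int -> int ) -> ( A ) -> T
( int -> int ) -> ( int ) -> T
( int -> int ) -> ( int ) -> A -> T
( int -> int ) -> ( int ) -> a -> T
( int -> int ) -> ( int ) -> a -> A
( int -> int ) -> ( int ) -> a -> a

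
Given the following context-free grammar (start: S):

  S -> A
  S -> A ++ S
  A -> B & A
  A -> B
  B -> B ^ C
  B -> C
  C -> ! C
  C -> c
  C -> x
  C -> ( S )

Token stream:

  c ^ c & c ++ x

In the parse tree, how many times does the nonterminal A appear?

[S [A [B [B [C c]] ^ [C c]] & [A [B [C c]]]] ++ [S [A [B [C x]]]]]

3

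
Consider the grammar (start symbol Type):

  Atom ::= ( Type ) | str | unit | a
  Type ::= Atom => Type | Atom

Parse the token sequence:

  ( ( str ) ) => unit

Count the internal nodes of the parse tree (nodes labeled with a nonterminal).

[Type [Atom ( [Type [Atom ( [Type [Atom str]] )]] )] => [Type [Atom unit]]]

8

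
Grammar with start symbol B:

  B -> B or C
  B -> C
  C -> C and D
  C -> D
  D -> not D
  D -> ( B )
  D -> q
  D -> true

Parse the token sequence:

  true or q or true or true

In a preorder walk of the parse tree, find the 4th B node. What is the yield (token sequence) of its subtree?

true

[B [B [B [B [C [D true]]] or [C [D q]]] or [C [D true]]] or [C [D true]]]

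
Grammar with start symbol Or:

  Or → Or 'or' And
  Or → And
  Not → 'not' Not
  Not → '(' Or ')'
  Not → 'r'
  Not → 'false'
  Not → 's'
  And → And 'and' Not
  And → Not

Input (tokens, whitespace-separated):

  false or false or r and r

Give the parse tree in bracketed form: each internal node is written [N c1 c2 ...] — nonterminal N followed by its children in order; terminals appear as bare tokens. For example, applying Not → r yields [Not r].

[Or [Or [Or [And [Not false]]] or [And [Not false]]] or [And [And [Not r]] and [Not r]]]

Or
Or or And
Or or And or And
And or And or And
Not or And or And
false or And or And
false or Not or And
false or false or And
false or false or And and Not
false or false or Not and Not
false or false or r and Not
false or false or r and r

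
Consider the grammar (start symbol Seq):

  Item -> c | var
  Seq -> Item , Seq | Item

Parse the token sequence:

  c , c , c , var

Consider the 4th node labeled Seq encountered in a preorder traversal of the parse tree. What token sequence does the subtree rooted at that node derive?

[Seq [Item c] , [Seq [Item c] , [Seq [Item c] , [Seq [Item var]]]]]

var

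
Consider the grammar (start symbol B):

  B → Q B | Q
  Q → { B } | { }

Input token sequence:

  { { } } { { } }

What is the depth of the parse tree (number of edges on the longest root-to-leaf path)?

5

[B [Q { [B [Q { }]] }] [B [Q { [B [Q { }]] }]]]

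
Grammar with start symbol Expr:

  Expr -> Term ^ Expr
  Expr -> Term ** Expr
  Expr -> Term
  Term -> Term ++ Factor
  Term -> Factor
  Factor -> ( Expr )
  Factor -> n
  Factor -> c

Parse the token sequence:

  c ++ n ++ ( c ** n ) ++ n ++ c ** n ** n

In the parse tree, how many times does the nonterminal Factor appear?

9

[Expr [Term [Term [Term [Term [Term [Factor c]] ++ [Factor n]] ++ [Factor ( [Expr [Term [Factor c]] ** [Expr [Term [Factor n]]]] )]] ++ [Factor n]] ++ [Factor c]] ** [Expr [Term [Factor n]] ** [Expr [Term [Factor n]]]]]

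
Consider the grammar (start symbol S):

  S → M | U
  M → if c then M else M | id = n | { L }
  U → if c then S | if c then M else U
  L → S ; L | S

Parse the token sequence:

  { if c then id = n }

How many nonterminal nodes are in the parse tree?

7

[S [M { [L [S [U if c then [S [M id = n]]]]] }]]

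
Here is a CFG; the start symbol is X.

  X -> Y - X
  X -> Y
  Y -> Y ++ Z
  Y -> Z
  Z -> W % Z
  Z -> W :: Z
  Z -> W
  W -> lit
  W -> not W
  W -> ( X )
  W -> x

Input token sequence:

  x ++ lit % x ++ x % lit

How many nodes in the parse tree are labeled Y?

3

[X [Y [Y [Y [Z [W x]]] ++ [Z [W lit] % [Z [W x]]]] ++ [Z [W x] % [Z [W lit]]]]]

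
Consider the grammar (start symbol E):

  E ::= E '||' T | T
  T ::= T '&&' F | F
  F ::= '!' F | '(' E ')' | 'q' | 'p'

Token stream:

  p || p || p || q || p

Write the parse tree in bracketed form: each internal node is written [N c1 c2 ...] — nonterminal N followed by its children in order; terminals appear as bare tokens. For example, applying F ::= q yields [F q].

[E [E [E [E [E [T [F p]]] || [T [F p]]] || [T [F p]]] || [T [F q]]] || [T [F p]]]

E
E || T
E || T || T
E || T || T || T
E || T || T || T || T
T || T || T || T || T
F || T || T || T || T
p || T || T || T || T
p || F || T || T || T
p || p || T || T || T
p || p || F || T || T
p || p || p || T || T
p || p || p || F || T
p || p || p || q || T
p || p || p || q || F
p || p || p || q || p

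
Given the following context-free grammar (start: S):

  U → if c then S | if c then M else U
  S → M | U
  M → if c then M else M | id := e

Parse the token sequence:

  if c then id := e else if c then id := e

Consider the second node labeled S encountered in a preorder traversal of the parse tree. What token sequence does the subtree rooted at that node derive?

id := e

[S [U if c then [M id := e] else [U if c then [S [M id := e]]]]]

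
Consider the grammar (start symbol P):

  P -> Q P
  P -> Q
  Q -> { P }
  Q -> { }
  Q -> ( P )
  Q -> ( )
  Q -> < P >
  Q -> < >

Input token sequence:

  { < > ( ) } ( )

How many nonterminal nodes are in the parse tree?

[P [Q { [P [Q < >] [P [Q ( )]]] }] [P [Q ( )]]]

8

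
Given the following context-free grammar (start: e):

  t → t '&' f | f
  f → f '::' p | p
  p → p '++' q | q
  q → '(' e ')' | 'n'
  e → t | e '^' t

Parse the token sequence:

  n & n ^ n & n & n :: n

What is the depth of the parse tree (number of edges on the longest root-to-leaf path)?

7

[e [e [t [t [f [p [q n]]]] & [f [p [q n]]]]] ^ [t [t [t [f [p [q n]]]] & [f [p [q n]]]] & [f [f [p [q n]]] :: [p [q n]]]]]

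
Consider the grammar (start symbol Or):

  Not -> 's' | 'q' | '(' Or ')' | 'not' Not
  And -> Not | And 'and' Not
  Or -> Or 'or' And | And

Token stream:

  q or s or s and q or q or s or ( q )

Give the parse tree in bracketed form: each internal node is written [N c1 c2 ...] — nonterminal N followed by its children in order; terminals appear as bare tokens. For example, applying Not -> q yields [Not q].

Or
Or or And
Or or And or And
Or or And or And or And
Or or And or And or And or And
Or or And or And or And or And or And
And or And or And or And or And or And
Not or And or And or And or And or And
q or And or And or And or And or And
q or Not or And or And or And or And
q or s or And or And or And or And
q or s or And and Not or And or And or And
q or s or Not and Not or And or And or And
q or s or s and Not or And or And or And
q or s or s and q or And or And or And
q or s or s and q or Not or And or And
q or s or s and q or q or And or And
q or s or s and q or q or Not or And
q or s or s and q or q or s or And
q or s or s and q or q or s or Not
q or s or s and q or q or s or ( Or )
q or s or s and q or q or s or ( And )
q or s or s and q or q or s or ( Not )
q or s or s and q or q or s or ( q )

[Or [Or [Or [Or [Or [Or [And [Not q]]] or [And [Not s]]] or [And [And [Not s]] and [Not q]]] or [And [Not q]]] or [And [Not s]]] or [And [Not ( [Or [And [Not q]]] )]]]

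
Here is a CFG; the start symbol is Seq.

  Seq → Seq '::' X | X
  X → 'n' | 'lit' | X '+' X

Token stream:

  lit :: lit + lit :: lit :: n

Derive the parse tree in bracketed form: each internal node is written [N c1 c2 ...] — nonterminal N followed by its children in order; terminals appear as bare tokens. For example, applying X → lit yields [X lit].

[Seq [Seq [Seq [Seq [X lit]] :: [X [X lit] + [X lit]]] :: [X lit]] :: [X n]]

Seq
Seq :: X
Seq :: X :: X
Seq :: X :: X :: X
X :: X :: X :: X
lit :: X :: X :: X
lit :: X + X :: X :: X
lit :: lit + X :: X :: X
lit :: lit + lit :: X :: X
lit :: lit + lit :: lit :: X
lit :: lit + lit :: lit :: n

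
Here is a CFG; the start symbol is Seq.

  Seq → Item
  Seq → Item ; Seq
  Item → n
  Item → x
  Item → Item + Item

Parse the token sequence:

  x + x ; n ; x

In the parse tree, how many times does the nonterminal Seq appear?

3

[Seq [Item [Item x] + [Item x]] ; [Seq [Item n] ; [Seq [Item x]]]]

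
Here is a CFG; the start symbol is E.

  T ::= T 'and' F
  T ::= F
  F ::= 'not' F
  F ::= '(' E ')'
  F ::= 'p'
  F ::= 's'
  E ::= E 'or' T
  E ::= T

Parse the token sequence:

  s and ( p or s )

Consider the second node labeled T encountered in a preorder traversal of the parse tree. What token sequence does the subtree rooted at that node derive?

[E [T [T [F s]] and [F ( [E [E [T [F p]]] or [T [F s]]] )]]]

s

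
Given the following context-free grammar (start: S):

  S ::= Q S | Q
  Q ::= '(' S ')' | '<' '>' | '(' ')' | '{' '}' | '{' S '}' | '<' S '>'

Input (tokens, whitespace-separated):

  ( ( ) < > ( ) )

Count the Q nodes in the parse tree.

[S [Q ( [S [Q ( )] [S [Q < >] [S [Q ( )]]]] )]]

4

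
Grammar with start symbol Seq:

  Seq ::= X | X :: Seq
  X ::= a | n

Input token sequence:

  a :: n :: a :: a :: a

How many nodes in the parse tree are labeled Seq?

5

[Seq [X a] :: [Seq [X n] :: [Seq [X a] :: [Seq [X a] :: [Seq [X a]]]]]]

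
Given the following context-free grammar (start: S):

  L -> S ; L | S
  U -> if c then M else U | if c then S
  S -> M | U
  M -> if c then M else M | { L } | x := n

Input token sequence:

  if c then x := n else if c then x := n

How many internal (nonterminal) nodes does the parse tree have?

[S [U if c then [M x := n] else [U if c then [S [M x := n]]]]]

6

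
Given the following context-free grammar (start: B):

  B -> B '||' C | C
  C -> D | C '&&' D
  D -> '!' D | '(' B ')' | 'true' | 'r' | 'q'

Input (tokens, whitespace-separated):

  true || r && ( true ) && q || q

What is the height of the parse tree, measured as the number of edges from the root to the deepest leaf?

[B [B [B [C [D true]]] || [C [C [C [D r]] && [D ( [B [C [D true]]] )]] && [D q]]] || [C [D q]]]

8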